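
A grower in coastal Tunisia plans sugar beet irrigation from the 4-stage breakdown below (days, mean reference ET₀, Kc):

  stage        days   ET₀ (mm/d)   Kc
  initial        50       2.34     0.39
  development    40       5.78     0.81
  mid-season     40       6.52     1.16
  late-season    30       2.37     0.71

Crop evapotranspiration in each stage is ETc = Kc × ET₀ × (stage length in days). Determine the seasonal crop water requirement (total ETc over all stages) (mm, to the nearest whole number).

initial: 0.39 × 2.34 × 50 = 45.63 mm
development: 0.81 × 5.78 × 40 = 187.27 mm
mid-season: 1.16 × 6.52 × 40 = 302.53 mm
late-season: 0.71 × 2.37 × 30 = 50.48 mm
Seasonal total = 585.91 mm

586 mm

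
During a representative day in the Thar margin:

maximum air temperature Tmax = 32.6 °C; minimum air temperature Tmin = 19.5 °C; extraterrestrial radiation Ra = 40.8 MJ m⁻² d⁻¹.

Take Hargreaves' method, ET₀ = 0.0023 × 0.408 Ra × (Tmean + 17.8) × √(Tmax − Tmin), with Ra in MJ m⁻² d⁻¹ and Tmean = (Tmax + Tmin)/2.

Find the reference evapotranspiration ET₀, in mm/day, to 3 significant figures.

6.08 mm/day

Tmean = (32.6 + 19.5)/2 = 26.05 °C
0.408 Ra = 0.408 × 40.8 = 16.6464 mm/d equivalent
ET₀ = 0.0023 × 16.6464 × (26.05 + 17.8) × √13.1 = 0.0023 × 16.6464 × 43.85 × 3.6194 = 6.0765 mm/d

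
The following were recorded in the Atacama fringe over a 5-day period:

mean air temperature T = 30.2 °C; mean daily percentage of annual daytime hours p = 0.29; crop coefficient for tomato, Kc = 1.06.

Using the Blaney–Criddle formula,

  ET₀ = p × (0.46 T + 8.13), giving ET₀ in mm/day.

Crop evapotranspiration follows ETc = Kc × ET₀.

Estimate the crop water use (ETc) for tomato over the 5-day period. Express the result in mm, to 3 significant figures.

33.8 mm

ET₀ = 0.29 × (0.46 × 30.2 + 8.13) = 0.29 × 22.022 = 6.3864 mm/d
ETc = Kc × ET₀ = 1.06 × 6.3864 = 6.7696 mm/d
Over 5 days: 6.7696 × 5 = 33.848 mm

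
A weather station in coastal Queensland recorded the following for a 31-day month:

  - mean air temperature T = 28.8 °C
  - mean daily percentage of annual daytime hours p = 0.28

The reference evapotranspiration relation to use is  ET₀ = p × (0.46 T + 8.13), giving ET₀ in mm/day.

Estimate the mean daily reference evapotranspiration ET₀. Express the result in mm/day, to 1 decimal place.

ET₀ = 0.28 × (0.46 × 28.8 + 8.13) = 0.28 × 21.378 = 5.9858 mm/d

6.0 mm/day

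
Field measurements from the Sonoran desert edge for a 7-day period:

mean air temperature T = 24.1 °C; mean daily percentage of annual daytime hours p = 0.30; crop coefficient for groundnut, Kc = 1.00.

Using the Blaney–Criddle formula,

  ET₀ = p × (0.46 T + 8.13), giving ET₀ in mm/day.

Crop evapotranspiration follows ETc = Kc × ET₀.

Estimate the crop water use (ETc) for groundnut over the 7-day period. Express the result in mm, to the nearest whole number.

ET₀ = 0.30 × (0.46 × 24.1 + 8.13) = 0.30 × 19.216 = 5.7648 mm/d
ETc = Kc × ET₀ = 1.00 × 5.7648 = 5.7648 mm/d
Over 7 days: 5.7648 × 7 = 40.354 mm

40 mm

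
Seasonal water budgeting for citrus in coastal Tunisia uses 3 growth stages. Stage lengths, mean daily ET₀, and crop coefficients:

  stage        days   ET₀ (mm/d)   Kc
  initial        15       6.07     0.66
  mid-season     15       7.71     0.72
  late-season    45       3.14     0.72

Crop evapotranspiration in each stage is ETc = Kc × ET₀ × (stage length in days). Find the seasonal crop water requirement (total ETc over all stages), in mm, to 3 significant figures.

245 mm

initial: 0.66 × 6.07 × 15 = 60.09 mm
mid-season: 0.72 × 7.71 × 15 = 83.27 mm
late-season: 0.72 × 3.14 × 45 = 101.74 mm
Seasonal total = 245.10 mm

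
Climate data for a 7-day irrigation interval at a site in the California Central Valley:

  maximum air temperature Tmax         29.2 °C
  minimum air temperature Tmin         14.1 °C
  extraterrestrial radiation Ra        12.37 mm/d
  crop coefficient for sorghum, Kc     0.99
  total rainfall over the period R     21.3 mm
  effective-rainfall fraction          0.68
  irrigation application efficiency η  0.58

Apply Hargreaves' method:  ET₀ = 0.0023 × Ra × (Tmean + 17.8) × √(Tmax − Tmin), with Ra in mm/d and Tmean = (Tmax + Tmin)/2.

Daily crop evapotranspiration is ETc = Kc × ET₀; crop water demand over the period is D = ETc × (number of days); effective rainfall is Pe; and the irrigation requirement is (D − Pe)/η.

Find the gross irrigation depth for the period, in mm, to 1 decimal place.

Tmean = (29.2 + 14.1)/2 = 21.65 °C
ET₀ = 0.0023 × 12.37 × (21.65 + 17.8) × √15.1 = 0.0023 × 12.37 × 39.45 × 3.8859 = 4.3615 mm/d
ETc = Kc × ET₀ = 0.99 × 4.3615 = 4.3179 mm/d
Crop demand D = ETc × 7 d = 4.3179 × 7 = 30.225 mm
Pe = 0.68 × 21.3 = 14.484 mm
D − Pe = 30.225 − 14.484 = 15.741 mm
Gross irrigation = 15.741 / 0.58 = 27.140 mm

27.1 mm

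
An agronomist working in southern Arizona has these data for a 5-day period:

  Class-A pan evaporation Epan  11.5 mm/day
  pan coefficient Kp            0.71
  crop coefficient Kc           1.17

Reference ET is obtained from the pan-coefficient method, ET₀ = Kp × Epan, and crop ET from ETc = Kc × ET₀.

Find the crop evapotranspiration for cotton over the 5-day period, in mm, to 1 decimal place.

ET₀ = 0.71 × 11.5 = 8.1650 mm/d
ETc = Kc × ET₀ = 1.17 × 8.1650 = 9.5531 mm/d
Over 5 days: 9.5531 × 5 = 47.766 mm

47.8 mm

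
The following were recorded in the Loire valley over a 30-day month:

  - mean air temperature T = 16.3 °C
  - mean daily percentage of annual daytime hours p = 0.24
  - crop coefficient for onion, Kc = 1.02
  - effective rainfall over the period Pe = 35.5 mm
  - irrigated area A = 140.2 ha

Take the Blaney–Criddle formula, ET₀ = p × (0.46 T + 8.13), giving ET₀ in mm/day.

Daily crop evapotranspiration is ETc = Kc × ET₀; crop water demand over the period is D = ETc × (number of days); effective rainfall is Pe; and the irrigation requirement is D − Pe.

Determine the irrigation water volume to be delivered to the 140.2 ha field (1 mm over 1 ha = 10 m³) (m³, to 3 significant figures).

111000 m³

ET₀ = 0.24 × (0.46 × 16.3 + 8.13) = 0.24 × 15.628 = 3.7507 mm/d
ETc = Kc × ET₀ = 1.02 × 3.7507 = 3.8257 mm/d
Crop demand D = ETc × 30 d = 3.8257 × 30 = 114.771 mm
D − Pe = 114.771 − 35.5 = 79.271 mm
Volume = 79.271 mm × 140.2 ha × 10 = 111137.9 m³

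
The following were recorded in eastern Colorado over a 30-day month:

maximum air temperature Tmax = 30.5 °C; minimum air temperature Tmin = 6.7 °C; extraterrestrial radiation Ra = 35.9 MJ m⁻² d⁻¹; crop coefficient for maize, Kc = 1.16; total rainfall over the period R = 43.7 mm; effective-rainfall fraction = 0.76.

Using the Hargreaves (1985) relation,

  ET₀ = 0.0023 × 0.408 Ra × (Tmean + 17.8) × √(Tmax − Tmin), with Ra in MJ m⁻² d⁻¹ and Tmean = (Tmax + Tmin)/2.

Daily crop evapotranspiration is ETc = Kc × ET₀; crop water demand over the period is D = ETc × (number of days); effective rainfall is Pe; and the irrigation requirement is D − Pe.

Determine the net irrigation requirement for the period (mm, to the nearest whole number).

Tmean = (30.5 + 6.7)/2 = 18.60 °C
0.408 Ra = 0.408 × 35.9 = 14.6472 mm/d equivalent
ET₀ = 0.0023 × 14.6472 × (18.60 + 17.8) × √23.8 = 0.0023 × 14.6472 × 36.40 × 4.8785 = 5.9823 mm/d
ETc = Kc × ET₀ = 1.16 × 5.9823 = 6.9395 mm/d
Crop demand D = ETc × 30 d = 6.9395 × 30 = 208.185 mm
Pe = 0.76 × 43.7 = 33.212 mm
D − Pe = 208.185 − 33.212 = 174.973 mm

175 mm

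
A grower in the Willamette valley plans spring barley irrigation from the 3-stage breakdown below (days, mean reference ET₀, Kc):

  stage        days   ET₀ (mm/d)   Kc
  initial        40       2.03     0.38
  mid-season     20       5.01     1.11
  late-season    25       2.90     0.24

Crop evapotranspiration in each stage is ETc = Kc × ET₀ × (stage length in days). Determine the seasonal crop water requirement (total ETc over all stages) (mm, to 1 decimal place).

initial: 0.38 × 2.03 × 40 = 30.86 mm
mid-season: 1.11 × 5.01 × 20 = 111.22 mm
late-season: 0.24 × 2.90 × 25 = 17.40 mm
Seasonal total = 159.48 mm

159.5 mm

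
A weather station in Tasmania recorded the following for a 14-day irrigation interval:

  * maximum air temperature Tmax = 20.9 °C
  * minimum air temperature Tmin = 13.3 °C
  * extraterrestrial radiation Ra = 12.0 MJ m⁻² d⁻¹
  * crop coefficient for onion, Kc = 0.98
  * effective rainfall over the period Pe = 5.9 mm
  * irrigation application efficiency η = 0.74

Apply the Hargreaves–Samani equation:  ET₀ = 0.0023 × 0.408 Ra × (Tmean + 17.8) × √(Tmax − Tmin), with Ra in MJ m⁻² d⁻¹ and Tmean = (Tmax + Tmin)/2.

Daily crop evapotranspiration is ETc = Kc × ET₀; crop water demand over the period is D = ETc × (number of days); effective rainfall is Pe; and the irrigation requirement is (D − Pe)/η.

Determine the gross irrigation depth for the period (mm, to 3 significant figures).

12.1 mm

Tmean = (20.9 + 13.3)/2 = 17.10 °C
0.408 Ra = 0.408 × 12.0 = 4.8960 mm/d equivalent
ET₀ = 0.0023 × 4.8960 × (17.10 + 17.8) × √7.6 = 0.0023 × 4.8960 × 34.90 × 2.7568 = 1.0834 mm/d
ETc = Kc × ET₀ = 0.98 × 1.0834 = 1.0617 mm/d
Crop demand D = ETc × 14 d = 1.0617 × 14 = 14.864 mm
D − Pe = 14.864 − 5.9 = 8.964 mm
Gross irrigation = 8.964 / 0.74 = 12.114 mm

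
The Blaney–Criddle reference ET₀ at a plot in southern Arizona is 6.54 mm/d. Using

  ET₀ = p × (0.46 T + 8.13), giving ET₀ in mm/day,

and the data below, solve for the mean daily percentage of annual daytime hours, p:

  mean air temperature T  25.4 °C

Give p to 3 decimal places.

p = ET₀ / (0.46 T + 8.13) = 6.54 / (0.46 × 25.4 + 8.13) = 6.54 / 19.814 = 0.3301

0.330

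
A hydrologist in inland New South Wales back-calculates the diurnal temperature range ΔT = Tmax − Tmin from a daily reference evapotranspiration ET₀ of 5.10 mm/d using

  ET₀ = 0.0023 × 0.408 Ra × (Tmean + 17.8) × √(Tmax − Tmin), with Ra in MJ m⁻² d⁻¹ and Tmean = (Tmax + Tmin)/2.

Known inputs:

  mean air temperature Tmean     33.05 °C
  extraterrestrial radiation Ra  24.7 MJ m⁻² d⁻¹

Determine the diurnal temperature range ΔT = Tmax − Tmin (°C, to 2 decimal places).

18.72 °C

√ΔT = ET₀ / [0.0023 × 0.408 × Ra × (Tmean+17.8)] = 5.10 / (0.0023 × 10.0776 × 50.85) = 4.3271
ΔT = 4.3271² = 18.724 °C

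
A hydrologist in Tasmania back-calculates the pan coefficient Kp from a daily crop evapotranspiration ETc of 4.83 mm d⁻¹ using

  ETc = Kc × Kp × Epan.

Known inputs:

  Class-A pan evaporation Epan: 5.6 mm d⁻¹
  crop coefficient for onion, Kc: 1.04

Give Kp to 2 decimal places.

ETc = Kc × Kp × Epan  ⇒  Kp = ETc / (Kc × Epan)
Kp = 4.83 / (1.04 × 5.6) = 4.83 / 5.824 = 0.8293

0.83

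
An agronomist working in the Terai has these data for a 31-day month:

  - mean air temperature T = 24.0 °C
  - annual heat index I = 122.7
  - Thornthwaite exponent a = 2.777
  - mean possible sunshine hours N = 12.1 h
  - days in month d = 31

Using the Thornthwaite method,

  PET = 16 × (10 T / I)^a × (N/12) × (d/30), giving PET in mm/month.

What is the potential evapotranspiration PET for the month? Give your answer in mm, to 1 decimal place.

10T/I = 10 × 24.0 / 122.7 = 1.9560
(10T/I)^a = 1.9560^2.777 = 6.4436
Uncorrected PET = 16 × 6.4436 = 103.098 mm
Correction = (N/12)(d/30) = (12.1/12)(31/30) = 1.0419
PET = 103.098 × 1.0419 = 107.418 mm/month

107.4 mm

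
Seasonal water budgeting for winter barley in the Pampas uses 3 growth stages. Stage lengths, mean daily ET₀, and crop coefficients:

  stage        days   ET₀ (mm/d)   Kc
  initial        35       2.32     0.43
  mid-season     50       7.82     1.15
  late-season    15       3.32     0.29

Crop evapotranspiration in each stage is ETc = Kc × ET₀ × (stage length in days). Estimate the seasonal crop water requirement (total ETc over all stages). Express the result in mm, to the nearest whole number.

initial: 0.43 × 2.32 × 35 = 34.92 mm
mid-season: 1.15 × 7.82 × 50 = 449.65 mm
late-season: 0.29 × 3.32 × 15 = 14.44 mm
Seasonal total = 499.01 mm

499 mm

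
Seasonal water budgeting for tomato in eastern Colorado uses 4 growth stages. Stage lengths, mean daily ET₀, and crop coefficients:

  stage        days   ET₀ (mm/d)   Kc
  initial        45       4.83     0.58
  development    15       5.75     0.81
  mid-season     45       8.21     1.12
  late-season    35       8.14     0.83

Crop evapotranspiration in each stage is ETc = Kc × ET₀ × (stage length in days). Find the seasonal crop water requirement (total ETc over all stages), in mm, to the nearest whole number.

initial: 0.58 × 4.83 × 45 = 126.06 mm
development: 0.81 × 5.75 × 15 = 69.86 mm
mid-season: 1.12 × 8.21 × 45 = 413.78 mm
late-season: 0.83 × 8.14 × 35 = 236.47 mm
Seasonal total = 846.17 mm

846 mm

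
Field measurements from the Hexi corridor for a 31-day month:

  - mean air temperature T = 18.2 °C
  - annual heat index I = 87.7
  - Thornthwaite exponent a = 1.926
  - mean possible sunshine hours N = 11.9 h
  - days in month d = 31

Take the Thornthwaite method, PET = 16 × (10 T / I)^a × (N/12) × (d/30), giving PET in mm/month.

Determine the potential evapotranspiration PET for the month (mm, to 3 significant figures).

10T/I = 10 × 18.2 / 87.7 = 2.0753
(10T/I)^a = 2.0753^1.926 = 4.0804
Uncorrected PET = 16 × 4.0804 = 65.286 mm
Correction = (N/12)(d/30) = (11.9/12)(31/30) = 1.0247
PET = 65.286 × 1.0247 = 66.899 mm/month

66.9 mm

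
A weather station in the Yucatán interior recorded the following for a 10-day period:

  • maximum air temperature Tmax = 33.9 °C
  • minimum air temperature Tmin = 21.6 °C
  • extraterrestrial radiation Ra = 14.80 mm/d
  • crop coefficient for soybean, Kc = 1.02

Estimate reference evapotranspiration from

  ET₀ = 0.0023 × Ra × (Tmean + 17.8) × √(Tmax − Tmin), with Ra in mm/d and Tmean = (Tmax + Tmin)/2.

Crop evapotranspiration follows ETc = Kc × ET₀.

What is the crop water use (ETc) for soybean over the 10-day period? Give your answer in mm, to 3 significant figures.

Tmean = (33.9 + 21.6)/2 = 27.75 °C
ET₀ = 0.0023 × 14.80 × (27.75 + 17.8) × √12.3 = 0.0023 × 14.80 × 45.55 × 3.5071 = 5.4378 mm/d
ETc = Kc × ET₀ = 1.02 × 5.4378 = 5.5466 mm/d
Over 10 days: 5.5466 × 10 = 55.466 mm

55.5 mm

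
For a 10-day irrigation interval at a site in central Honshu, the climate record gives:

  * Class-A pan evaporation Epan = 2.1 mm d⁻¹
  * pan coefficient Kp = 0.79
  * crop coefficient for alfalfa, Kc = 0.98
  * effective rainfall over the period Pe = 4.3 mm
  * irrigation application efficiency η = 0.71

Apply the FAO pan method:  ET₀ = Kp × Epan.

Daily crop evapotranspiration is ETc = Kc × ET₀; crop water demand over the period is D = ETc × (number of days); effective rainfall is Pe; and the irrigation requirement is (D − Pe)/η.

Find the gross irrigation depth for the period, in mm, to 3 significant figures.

ET₀ = 0.79 × 2.1 = 1.6590 mm/d
ETc = Kc × ET₀ = 0.98 × 1.6590 = 1.6258 mm/d
Crop demand D = ETc × 10 d = 1.6258 × 10 = 16.258 mm
D − Pe = 16.258 − 4.3 = 11.958 mm
Gross irrigation = 11.958 / 0.71 = 16.842 mm

16.8 mm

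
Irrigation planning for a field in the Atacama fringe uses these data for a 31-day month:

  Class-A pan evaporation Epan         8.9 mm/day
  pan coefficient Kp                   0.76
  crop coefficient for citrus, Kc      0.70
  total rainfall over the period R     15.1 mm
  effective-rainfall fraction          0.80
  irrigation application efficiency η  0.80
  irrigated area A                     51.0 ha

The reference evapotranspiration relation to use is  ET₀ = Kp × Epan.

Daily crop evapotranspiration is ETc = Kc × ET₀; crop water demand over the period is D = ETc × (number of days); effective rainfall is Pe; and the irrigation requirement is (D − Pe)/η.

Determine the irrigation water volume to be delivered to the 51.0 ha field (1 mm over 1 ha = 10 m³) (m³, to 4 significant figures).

ET₀ = 0.76 × 8.9 = 6.7640 mm/d
ETc = Kc × ET₀ = 0.70 × 6.7640 = 4.7348 mm/d
Crop demand D = ETc × 31 d = 4.7348 × 31 = 146.779 mm
Pe = 0.80 × 15.1 = 12.080 mm
D − Pe = 146.779 − 12.080 = 134.699 mm
Gross irrigation = 134.699 / 0.80 = 168.374 mm
Volume = 168.374 mm × 51.0 ha × 10 = 85870.7 m³

85870 m³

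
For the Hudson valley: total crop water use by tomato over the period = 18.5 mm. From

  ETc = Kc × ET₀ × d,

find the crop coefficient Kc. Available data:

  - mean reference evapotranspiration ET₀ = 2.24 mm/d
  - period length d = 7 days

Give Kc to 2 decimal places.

1.18

ETc = Kc × ET₀ × d  ⇒  Kc = ETc / (ET₀ × d)
Kc = 18.5 / (2.24 × 7) = 18.5 / 15.68 = 1.1798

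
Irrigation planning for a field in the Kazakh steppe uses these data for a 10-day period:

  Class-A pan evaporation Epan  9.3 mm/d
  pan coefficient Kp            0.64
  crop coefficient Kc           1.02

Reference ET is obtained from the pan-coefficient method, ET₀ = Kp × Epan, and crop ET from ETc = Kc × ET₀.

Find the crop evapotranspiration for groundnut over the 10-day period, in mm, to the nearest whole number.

61 mm

ET₀ = 0.64 × 9.3 = 5.9520 mm/d
ETc = Kc × ET₀ = 1.02 × 5.9520 = 6.0710 mm/d
Over 10 days: 6.0710 × 10 = 60.710 mm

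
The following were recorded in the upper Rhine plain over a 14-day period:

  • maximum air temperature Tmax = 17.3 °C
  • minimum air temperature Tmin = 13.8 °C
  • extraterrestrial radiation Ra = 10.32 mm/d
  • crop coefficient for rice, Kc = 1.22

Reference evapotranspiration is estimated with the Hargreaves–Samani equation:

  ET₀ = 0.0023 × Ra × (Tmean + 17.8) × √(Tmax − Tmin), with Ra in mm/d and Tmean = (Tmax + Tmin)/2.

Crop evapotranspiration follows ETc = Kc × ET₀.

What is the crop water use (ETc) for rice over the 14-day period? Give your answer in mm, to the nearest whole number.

Tmean = (17.3 + 13.8)/2 = 15.55 °C
ET₀ = 0.0023 × 10.32 × (15.55 + 17.8) × √3.5 = 0.0023 × 10.32 × 33.35 × 1.8708 = 1.4809 mm/d
ETc = Kc × ET₀ = 1.22 × 1.4809 = 1.8067 mm/d
Over 14 days: 1.8067 × 14 = 25.294 mm

25 mm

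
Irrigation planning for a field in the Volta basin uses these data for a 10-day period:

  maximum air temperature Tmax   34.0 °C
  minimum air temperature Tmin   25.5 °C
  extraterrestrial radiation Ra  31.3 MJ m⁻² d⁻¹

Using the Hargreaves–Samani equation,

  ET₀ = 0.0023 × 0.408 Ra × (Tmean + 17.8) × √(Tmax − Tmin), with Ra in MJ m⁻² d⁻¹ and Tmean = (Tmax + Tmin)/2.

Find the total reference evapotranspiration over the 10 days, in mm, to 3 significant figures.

40.7 mm

Tmean = (34.0 + 25.5)/2 = 29.75 °C
0.408 Ra = 0.408 × 31.3 = 12.7704 mm/d equivalent
ET₀ = 0.0023 × 12.7704 × (29.75 + 17.8) × √8.5 = 0.0023 × 12.7704 × 47.55 × 2.9155 = 4.0719 mm/d
Over 10 days: 4.0719 × 10 = 40.719 mm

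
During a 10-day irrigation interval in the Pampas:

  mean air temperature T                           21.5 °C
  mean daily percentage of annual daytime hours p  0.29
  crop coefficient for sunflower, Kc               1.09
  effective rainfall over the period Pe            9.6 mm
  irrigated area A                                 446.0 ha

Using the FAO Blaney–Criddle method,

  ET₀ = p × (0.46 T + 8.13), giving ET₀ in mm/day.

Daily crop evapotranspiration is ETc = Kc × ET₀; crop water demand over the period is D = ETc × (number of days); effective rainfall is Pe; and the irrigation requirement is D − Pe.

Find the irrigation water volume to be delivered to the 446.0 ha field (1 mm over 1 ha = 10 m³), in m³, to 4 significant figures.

ET₀ = 0.29 × (0.46 × 21.5 + 8.13) = 0.29 × 18.020 = 5.2258 mm/d
ETc = Kc × ET₀ = 1.09 × 5.2258 = 5.6961 mm/d
Crop demand D = ETc × 10 d = 5.6961 × 10 = 56.961 mm
D − Pe = 56.961 − 9.6 = 47.361 mm
Volume = 47.361 mm × 446.0 ha × 10 = 211230.1 m³

211200 m³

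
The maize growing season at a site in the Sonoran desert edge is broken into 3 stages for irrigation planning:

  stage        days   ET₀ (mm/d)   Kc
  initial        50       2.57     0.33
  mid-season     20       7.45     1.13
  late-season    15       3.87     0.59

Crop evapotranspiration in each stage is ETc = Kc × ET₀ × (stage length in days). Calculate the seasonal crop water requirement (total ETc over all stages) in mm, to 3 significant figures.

initial: 0.33 × 2.57 × 50 = 42.41 mm
mid-season: 1.13 × 7.45 × 20 = 168.37 mm
late-season: 0.59 × 3.87 × 15 = 34.25 mm
Seasonal total = 245.03 mm

245 mm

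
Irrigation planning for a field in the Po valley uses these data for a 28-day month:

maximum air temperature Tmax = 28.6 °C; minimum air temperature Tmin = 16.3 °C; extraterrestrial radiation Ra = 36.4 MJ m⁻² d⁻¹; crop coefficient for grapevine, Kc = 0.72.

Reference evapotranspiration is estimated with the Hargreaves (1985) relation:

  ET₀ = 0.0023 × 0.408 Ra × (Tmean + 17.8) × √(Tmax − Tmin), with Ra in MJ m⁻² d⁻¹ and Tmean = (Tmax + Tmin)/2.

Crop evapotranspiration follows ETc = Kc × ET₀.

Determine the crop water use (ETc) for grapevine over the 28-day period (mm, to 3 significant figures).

Tmean = (28.6 + 16.3)/2 = 22.45 °C
0.408 Ra = 0.408 × 36.4 = 14.8512 mm/d equivalent
ET₀ = 0.0023 × 14.8512 × (22.45 + 17.8) × √12.3 = 0.0023 × 14.8512 × 40.25 × 3.5071 = 4.8217 mm/d
ETc = Kc × ET₀ = 0.72 × 4.8217 = 3.4716 mm/d
Over 28 days: 3.4716 × 28 = 97.205 mm

97.2 mm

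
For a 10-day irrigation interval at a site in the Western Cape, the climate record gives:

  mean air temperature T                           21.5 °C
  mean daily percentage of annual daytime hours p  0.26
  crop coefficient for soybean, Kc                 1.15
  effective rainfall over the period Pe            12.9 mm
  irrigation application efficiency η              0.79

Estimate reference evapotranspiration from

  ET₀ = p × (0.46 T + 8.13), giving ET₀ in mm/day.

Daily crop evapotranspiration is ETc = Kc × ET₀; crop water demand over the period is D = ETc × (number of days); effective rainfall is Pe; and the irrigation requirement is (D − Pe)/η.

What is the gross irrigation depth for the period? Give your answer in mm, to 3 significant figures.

51.9 mm

ET₀ = 0.26 × (0.46 × 21.5 + 8.13) = 0.26 × 18.020 = 4.6852 mm/d
ETc = Kc × ET₀ = 1.15 × 4.6852 = 5.3880 mm/d
Crop demand D = ETc × 10 d = 5.3880 × 10 = 53.880 mm
D − Pe = 53.880 − 12.9 = 40.980 mm
Gross irrigation = 40.980 / 0.79 = 51.873 mm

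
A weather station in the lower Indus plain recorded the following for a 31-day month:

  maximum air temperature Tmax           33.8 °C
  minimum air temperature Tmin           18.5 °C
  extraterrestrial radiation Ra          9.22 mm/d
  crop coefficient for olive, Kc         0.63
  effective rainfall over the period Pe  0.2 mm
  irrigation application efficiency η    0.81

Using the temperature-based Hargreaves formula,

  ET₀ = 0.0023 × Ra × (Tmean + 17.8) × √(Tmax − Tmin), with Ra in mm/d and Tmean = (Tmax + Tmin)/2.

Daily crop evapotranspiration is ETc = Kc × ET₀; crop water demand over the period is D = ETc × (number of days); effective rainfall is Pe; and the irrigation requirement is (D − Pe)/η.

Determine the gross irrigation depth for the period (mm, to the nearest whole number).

Tmean = (33.8 + 18.5)/2 = 26.15 °C
ET₀ = 0.0023 × 9.22 × (26.15 + 17.8) × √15.3 = 0.0023 × 9.22 × 43.95 × 3.9115 = 3.6455 mm/d
ETc = Kc × ET₀ = 0.63 × 3.6455 = 2.2967 mm/d
Crop demand D = ETc × 31 d = 2.2967 × 31 = 71.198 mm
D − Pe = 71.198 − 0.2 = 70.998 mm
Gross irrigation = 70.998 / 0.81 = 87.652 mm

88 mm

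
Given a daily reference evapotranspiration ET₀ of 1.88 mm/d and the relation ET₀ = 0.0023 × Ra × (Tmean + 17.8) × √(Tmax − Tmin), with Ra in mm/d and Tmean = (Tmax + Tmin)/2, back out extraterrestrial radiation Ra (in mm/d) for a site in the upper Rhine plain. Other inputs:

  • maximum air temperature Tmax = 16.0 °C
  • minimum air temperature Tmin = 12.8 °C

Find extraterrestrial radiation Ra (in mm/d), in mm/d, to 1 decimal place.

Tmean = 14.40 °C; √ΔT = 1.7889
Ra = ET₀ / [0.0023 × (Tmean+17.8) × √ΔT] = 1.88 / (0.0023 × 32.20 × 1.7889) = 14.190 mm/d

14.2 mm/d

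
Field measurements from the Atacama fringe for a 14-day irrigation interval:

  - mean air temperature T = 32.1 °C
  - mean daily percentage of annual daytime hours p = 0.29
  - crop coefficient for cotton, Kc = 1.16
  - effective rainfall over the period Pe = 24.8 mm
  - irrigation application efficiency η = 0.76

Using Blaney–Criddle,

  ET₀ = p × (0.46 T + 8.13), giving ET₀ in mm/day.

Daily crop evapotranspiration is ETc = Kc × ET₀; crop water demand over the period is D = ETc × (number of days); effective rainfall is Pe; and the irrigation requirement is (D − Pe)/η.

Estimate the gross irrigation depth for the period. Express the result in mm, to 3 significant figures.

ET₀ = 0.29 × (0.46 × 32.1 + 8.13) = 0.29 × 22.896 = 6.6398 mm/d
ETc = Kc × ET₀ = 1.16 × 6.6398 = 7.7022 mm/d
Crop demand D = ETc × 14 d = 7.7022 × 14 = 107.831 mm
D − Pe = 107.831 − 24.8 = 83.031 mm
Gross irrigation = 83.031 / 0.76 = 109.251 mm

109 mm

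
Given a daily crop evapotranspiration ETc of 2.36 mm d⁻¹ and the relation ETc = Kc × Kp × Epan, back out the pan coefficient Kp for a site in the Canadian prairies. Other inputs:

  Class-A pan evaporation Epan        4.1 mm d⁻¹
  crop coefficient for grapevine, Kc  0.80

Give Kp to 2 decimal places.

ETc = Kc × Kp × Epan  ⇒  Kp = ETc / (Kc × Epan)
Kp = 2.36 / (0.80 × 4.1) = 2.36 / 3.280 = 0.7195

0.72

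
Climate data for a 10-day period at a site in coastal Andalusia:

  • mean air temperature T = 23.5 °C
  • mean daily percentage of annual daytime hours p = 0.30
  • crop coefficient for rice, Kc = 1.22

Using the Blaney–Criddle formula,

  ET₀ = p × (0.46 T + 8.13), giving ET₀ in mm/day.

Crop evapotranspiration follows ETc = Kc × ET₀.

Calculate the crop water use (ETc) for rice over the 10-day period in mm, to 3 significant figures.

ET₀ = 0.30 × (0.46 × 23.5 + 8.13) = 0.30 × 18.940 = 5.6820 mm/d
ETc = Kc × ET₀ = 1.22 × 5.6820 = 6.9320 mm/d
Over 10 days: 6.9320 × 10 = 69.320 mm

69.3 mm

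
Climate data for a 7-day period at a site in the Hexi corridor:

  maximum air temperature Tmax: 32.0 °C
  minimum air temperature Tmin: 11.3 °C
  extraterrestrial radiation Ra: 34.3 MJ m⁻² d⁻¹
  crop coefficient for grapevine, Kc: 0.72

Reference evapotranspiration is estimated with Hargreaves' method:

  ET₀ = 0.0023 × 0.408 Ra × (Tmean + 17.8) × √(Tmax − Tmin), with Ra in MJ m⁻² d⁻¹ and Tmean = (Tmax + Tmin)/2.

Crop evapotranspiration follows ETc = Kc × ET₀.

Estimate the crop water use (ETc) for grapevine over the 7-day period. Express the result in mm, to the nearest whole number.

Tmean = (32.0 + 11.3)/2 = 21.65 °C
0.408 Ra = 0.408 × 34.3 = 13.9944 mm/d equivalent
ET₀ = 0.0023 × 13.9944 × (21.65 + 17.8) × √20.7 = 0.0023 × 13.9944 × 39.45 × 4.5497 = 5.7771 mm/d
ETc = Kc × ET₀ = 0.72 × 5.7771 = 4.1595 mm/d
Over 7 days: 4.1595 × 7 = 29.117 mm

29 mm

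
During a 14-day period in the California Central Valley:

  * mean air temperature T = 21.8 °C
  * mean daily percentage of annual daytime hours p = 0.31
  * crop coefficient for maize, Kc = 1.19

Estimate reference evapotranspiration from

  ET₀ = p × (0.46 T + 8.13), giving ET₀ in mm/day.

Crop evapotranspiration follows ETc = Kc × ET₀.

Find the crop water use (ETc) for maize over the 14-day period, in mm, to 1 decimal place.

ET₀ = 0.31 × (0.46 × 21.8 + 8.13) = 0.31 × 18.158 = 5.6290 mm/d
ETc = Kc × ET₀ = 1.19 × 5.6290 = 6.6985 mm/d
Over 14 days: 6.6985 × 14 = 93.779 mm

93.8 mm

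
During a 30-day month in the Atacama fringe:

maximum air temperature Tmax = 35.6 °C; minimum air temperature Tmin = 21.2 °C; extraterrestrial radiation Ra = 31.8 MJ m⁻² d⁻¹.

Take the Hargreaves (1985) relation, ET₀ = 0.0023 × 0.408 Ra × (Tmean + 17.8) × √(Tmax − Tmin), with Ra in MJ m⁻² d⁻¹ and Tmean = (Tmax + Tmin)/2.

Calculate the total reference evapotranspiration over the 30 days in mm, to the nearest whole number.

Tmean = (35.6 + 21.2)/2 = 28.40 °C
0.408 Ra = 0.408 × 31.8 = 12.9744 mm/d equivalent
ET₀ = 0.0023 × 12.9744 × (28.40 + 17.8) × √14.4 = 0.0023 × 12.9744 × 46.20 × 3.7947 = 5.2316 mm/d
Over 30 days: 5.2316 × 30 = 156.948 mm

157 mm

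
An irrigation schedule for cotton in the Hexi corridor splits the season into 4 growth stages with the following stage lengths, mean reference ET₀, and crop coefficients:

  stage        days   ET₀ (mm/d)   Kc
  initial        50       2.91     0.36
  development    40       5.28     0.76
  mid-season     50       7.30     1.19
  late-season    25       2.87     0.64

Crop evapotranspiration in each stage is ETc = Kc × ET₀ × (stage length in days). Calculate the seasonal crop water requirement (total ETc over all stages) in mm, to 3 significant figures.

693 mm

initial: 0.36 × 2.91 × 50 = 52.38 mm
development: 0.76 × 5.28 × 40 = 160.51 mm
mid-season: 1.19 × 7.30 × 50 = 434.35 mm
late-season: 0.64 × 2.87 × 25 = 45.92 mm
Seasonal total = 693.16 mm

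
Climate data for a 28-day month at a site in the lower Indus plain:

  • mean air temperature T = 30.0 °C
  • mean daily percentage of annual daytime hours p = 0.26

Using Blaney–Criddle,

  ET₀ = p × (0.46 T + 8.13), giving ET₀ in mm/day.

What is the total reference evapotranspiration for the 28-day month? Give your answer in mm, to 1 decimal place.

159.7 mm

ET₀ = 0.26 × (0.46 × 30.0 + 8.13) = 0.26 × 21.930 = 5.7018 mm/d
Monthly total = 5.7018 × 28 = 159.650 mm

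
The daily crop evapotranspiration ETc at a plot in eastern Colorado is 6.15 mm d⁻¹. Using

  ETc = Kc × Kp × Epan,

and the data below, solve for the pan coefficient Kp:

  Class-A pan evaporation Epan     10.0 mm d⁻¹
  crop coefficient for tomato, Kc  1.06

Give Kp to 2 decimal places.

0.58

ETc = Kc × Kp × Epan  ⇒  Kp = ETc / (Kc × Epan)
Kp = 6.15 / (1.06 × 10.0) = 6.15 / 10.600 = 0.5802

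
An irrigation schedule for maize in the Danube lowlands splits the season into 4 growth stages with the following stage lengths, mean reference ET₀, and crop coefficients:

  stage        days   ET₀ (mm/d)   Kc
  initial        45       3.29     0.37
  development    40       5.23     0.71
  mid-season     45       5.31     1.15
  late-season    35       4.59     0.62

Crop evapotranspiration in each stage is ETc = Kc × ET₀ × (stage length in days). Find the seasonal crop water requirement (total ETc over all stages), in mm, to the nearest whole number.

initial: 0.37 × 3.29 × 45 = 54.78 mm
development: 0.71 × 5.23 × 40 = 148.53 mm
mid-season: 1.15 × 5.31 × 45 = 274.79 mm
late-season: 0.62 × 4.59 × 35 = 99.60 mm
Seasonal total = 577.70 mm

578 mm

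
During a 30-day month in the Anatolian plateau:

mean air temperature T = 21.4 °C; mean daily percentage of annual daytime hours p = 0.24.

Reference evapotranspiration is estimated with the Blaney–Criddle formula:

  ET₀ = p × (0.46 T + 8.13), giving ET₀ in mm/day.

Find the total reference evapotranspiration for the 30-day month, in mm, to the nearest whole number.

129 mm

ET₀ = 0.24 × (0.46 × 21.4 + 8.13) = 0.24 × 17.974 = 4.3138 mm/d
Monthly total = 4.3138 × 30 = 129.414 mm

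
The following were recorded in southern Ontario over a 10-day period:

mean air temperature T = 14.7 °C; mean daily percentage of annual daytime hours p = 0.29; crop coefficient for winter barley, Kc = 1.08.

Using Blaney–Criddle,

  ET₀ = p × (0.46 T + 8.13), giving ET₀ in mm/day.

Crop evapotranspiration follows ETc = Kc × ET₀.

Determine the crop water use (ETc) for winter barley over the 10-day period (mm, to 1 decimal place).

46.6 mm

ET₀ = 0.29 × (0.46 × 14.7 + 8.13) = 0.29 × 14.892 = 4.3187 mm/d
ETc = Kc × ET₀ = 1.08 × 4.3187 = 4.6642 mm/d
Over 10 days: 4.6642 × 10 = 46.642 mm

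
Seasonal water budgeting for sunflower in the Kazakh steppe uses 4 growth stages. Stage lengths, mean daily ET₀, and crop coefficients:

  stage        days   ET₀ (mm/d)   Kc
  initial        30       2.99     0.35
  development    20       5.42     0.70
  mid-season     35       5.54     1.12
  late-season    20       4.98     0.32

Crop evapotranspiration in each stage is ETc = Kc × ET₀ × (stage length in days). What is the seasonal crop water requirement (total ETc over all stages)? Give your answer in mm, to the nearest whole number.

356 mm

initial: 0.35 × 2.99 × 30 = 31.40 mm
development: 0.70 × 5.42 × 20 = 75.88 mm
mid-season: 1.12 × 5.54 × 35 = 217.17 mm
late-season: 0.32 × 4.98 × 20 = 31.87 mm
Seasonal total = 356.32 mm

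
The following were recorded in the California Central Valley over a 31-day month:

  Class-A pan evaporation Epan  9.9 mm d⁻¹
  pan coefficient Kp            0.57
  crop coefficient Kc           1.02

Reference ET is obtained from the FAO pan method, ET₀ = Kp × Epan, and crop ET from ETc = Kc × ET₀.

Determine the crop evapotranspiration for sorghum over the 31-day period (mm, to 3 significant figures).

ET₀ = 0.57 × 9.9 = 5.6430 mm/d
ETc = Kc × ET₀ = 1.02 × 5.6430 = 5.7559 mm/d
Over 31 days: 5.7559 × 31 = 178.433 mm

178 mm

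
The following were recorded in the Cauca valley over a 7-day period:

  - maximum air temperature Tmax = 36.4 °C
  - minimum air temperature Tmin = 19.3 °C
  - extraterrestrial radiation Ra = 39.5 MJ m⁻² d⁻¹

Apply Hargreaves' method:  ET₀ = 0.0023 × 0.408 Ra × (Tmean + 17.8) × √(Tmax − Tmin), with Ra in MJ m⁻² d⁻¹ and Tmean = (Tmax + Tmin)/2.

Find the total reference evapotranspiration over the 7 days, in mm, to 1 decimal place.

49.0 mm

Tmean = (36.4 + 19.3)/2 = 27.85 °C
0.408 Ra = 0.408 × 39.5 = 16.1160 mm/d equivalent
ET₀ = 0.0023 × 16.1160 × (27.85 + 17.8) × √17.1 = 0.0023 × 16.1160 × 45.65 × 4.1352 = 6.9972 mm/d
Over 7 days: 6.9972 × 7 = 48.980 mm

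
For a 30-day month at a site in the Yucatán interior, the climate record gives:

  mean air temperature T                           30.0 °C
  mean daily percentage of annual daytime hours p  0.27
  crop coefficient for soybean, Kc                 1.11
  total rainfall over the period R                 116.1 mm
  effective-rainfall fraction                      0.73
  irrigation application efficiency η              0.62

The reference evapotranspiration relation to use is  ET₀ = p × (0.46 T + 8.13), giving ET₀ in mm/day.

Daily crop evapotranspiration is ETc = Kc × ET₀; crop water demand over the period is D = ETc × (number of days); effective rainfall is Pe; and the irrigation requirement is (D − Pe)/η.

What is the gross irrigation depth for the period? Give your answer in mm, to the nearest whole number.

ET₀ = 0.27 × (0.46 × 30.0 + 8.13) = 0.27 × 21.930 = 5.9211 mm/d
ETc = Kc × ET₀ = 1.11 × 5.9211 = 6.5724 mm/d
Crop demand D = ETc × 30 d = 6.5724 × 30 = 197.172 mm
Pe = 0.73 × 116.1 = 84.753 mm
D − Pe = 197.172 − 84.753 = 112.419 mm
Gross irrigation = 112.419 / 0.62 = 181.321 mm

181 mm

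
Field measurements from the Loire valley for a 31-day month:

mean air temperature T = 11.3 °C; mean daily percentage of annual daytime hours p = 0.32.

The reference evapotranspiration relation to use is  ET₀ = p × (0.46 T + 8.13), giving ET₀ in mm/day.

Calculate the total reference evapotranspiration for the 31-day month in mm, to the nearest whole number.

ET₀ = 0.32 × (0.46 × 11.3 + 8.13) = 0.32 × 13.328 = 4.2650 mm/d
Monthly total = 4.2650 × 31 = 132.215 mm

132 mm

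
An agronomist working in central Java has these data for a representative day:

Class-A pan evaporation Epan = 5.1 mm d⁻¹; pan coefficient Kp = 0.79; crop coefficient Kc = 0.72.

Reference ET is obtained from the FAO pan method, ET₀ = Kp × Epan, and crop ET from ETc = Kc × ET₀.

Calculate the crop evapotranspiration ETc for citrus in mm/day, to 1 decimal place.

ET₀ = 0.79 × 5.1 = 4.0290 mm/d
ETc = Kc × ET₀ = 0.72 × 4.0290 = 2.9009 mm/d

2.9 mm/day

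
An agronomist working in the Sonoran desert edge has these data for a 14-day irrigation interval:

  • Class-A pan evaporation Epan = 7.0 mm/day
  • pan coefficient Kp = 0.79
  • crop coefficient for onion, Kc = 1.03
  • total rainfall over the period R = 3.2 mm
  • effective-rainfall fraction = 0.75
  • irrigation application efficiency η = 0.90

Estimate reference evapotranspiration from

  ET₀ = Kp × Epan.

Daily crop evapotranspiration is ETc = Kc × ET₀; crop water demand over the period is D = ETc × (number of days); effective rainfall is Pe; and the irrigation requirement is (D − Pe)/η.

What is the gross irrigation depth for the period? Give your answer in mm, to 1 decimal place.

85.9 mm

ET₀ = 0.79 × 7.0 = 5.5300 mm/d
ETc = Kc × ET₀ = 1.03 × 5.5300 = 5.6959 mm/d
Crop demand D = ETc × 14 d = 5.6959 × 14 = 79.743 mm
Pe = 0.75 × 3.2 = 2.400 mm
D − Pe = 79.743 − 2.400 = 77.343 mm
Gross irrigation = 77.343 / 0.90 = 85.937 mm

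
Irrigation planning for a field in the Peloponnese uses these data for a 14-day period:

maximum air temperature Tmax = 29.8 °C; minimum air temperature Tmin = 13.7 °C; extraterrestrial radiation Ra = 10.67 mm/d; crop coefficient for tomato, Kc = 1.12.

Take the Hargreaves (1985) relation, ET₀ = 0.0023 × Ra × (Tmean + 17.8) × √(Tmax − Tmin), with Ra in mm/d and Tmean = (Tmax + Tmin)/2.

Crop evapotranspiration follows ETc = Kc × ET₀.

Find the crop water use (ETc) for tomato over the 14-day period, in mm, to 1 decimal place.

Tmean = (29.8 + 13.7)/2 = 21.75 °C
ET₀ = 0.0023 × 10.67 × (21.75 + 17.8) × √16.1 = 0.0023 × 10.67 × 39.55 × 4.0125 = 3.8945 mm/d
ETc = Kc × ET₀ = 1.12 × 3.8945 = 4.3618 mm/d
Over 14 days: 4.3618 × 14 = 61.065 mm

61.1 mm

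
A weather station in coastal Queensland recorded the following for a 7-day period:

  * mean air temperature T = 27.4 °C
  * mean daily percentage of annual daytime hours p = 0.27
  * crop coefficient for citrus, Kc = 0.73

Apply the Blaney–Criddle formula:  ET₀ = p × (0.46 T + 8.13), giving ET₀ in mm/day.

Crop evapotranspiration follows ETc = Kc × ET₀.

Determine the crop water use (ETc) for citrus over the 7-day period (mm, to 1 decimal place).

ET₀ = 0.27 × (0.46 × 27.4 + 8.13) = 0.27 × 20.734 = 5.5982 mm/d
ETc = Kc × ET₀ = 0.73 × 5.5982 = 4.0867 mm/d
Over 7 days: 4.0867 × 7 = 28.607 mm

28.6 mm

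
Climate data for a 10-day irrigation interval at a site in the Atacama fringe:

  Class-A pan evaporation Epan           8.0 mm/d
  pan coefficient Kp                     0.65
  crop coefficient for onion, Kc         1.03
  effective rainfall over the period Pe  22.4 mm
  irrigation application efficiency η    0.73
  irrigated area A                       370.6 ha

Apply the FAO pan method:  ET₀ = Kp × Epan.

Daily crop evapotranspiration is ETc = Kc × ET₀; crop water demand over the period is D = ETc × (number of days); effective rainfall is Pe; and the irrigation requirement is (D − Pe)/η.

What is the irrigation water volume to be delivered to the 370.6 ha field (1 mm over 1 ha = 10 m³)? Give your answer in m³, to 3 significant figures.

ET₀ = 0.65 × 8.0 = 5.2000 mm/d
ETc = Kc × ET₀ = 1.03 × 5.2000 = 5.3560 mm/d
Crop demand D = ETc × 10 d = 5.3560 × 10 = 53.560 mm
D − Pe = 53.560 − 22.4 = 31.160 mm
Gross irrigation = 31.160 / 0.73 = 42.685 mm
Volume = 42.685 mm × 370.6 ha × 10 = 158190.6 m³

158000 m³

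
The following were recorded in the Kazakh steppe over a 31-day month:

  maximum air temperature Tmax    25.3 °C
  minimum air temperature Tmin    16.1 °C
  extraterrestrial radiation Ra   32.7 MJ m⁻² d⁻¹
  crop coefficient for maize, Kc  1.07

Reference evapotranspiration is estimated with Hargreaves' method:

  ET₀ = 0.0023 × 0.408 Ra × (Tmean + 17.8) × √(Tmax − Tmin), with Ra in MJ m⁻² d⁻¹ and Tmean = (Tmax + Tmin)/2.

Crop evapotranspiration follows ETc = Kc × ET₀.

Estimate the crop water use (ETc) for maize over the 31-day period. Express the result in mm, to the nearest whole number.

119 mm

Tmean = (25.3 + 16.1)/2 = 20.70 °C
0.408 Ra = 0.408 × 32.7 = 13.3416 mm/d equivalent
ET₀ = 0.0023 × 13.3416 × (20.70 + 17.8) × √9.2 = 0.0023 × 13.3416 × 38.50 × 3.0332 = 3.5834 mm/d
ETc = Kc × ET₀ = 1.07 × 3.5834 = 3.8342 mm/d
Over 31 days: 3.8342 × 31 = 118.860 mm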